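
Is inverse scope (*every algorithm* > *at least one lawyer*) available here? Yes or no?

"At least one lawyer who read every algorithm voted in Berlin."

No

*every algorithm* occurs within the relative clause *who read every algorithm*.
Relative clauses block scope extraction: QR cannot target a position outside the modified NP.
The inverse ordering *every algorithm* > *at least one lawyer* is therefore underivable.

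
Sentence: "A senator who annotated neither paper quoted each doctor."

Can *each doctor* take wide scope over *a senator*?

Yes

The RC *who annotated neither paper* is an island, but *each doctor* is not inside it — it is the matrix object, a clausemate of *a senator*.
QR within a single clause is free, so the lower quantifier may take scope over the higher one.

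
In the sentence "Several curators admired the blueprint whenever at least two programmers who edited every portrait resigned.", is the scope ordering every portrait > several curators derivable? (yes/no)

The DP *every portrait* is contained in the relative clause *who edited every portrait*, which is itself inside the adjunct *whenever at least two programmers who edited every portrait resigned*.
The quantifier would have to escape first the RC and then the adjunct — two independent island violations.
The inverse ordering *every portrait* > *several curators* is therefore underivable.

No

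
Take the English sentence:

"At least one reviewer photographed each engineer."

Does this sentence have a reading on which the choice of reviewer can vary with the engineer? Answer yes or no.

Yes

The described interpretation is the *each engineer* > *at least one reviewer* scoping.
*at least one reviewer* and *each engineer* are co-arguments of the matrix verb, with nothing but a clause-internal boundary between them.
Since no island is crossed, the inverse ordering is licensed alongside surface scope.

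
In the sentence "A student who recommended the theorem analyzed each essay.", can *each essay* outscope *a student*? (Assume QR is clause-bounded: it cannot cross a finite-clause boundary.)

The RC *who recommended the theorem* is an island, but *each essay* is not inside it — it is the matrix object, a clausemate of *a student*.
QR within a single clause is free, so the lower quantifier may take scope over the higher one.
The sentence is scopally ambiguous between *a student* > *each essay* and *each essay* > *a student*.

Yes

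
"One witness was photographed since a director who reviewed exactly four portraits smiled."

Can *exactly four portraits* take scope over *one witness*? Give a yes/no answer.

The target quantifier *exactly four portraits* is part of the relative clause *who reviewed exactly four portraits*, which is itself inside the adjunct *since a director who reviewed exactly four portraits smiled*.
Two island boundaries intervene — the relative clause and the adjunct. Either alone would block QR.
There is no licit LF on which *exactly four portraits* c-commands *one witness*.
(Only the surface reading survives: one fixed witness with respect to all the relevant portraits.)

No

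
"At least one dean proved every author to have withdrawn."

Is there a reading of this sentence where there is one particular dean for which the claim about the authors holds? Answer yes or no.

Yes

That reading corresponds to *at least one dean* > *every author*.
That is the surface-scope ordering, which is always one of the available readings — island constraints only ever restrict inverse scope.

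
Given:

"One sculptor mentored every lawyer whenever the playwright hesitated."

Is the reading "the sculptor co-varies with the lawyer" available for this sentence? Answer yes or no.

That reading corresponds to *every lawyer* > *one sculptor*.
Although there is an adjunct clause, *every lawyer* is in the main clause, not inside the adjunct.
Since no island is crossed, the inverse ordering is licensed alongside surface scope.
So *every lawyer* > *one sculptor* is among the available readings.

Yes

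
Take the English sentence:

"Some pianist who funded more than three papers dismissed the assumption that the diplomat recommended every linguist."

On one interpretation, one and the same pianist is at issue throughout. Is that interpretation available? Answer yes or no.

Yes

The paraphrase describes the scope ordering *some pianist* > *every linguist*.
Nothing needs to raise for *some pianist* > *every linguist*, so no island constraint is at stake.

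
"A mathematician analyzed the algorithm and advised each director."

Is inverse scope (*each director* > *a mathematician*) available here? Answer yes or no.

*each director* is embedded in one conjunct of the coordinate structure (*advised each director*).
Asymmetric QR out of one conjunct violates the Coordinate Structure Constraint.
There is no licit LF on which *each director* c-commands *a mathematician*.

No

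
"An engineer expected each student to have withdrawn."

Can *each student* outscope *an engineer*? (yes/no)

The ECM infinitive is scope-transparent — *each student* is free to raise above *an engineer*.
Clause-internal QR can adjoin the lower DP above the subject, yielding the inverse reading.
So *each student* > *an engineer* is among the available readings.

Yes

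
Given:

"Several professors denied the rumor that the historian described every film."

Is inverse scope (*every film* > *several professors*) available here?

*every film* is embedded in the complex NP *the rumor that the historian described every film*.
Since the clause is the complement of a nominal head, the CNPC blocks scope extraction.
So *every film* cannot raise high enough to outscope *several professors*; only the surface ordering *several professors* > *every film* is available.

No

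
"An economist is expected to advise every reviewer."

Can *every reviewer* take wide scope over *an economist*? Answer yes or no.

Yes

*every reviewer* is the object of the infinitival complement of a raising predicate; raising infinitives are transparent for QR, so the two DPs are in effect clausemates.
With no island boundary between them, the object can take inverse scope over the subject via ordinary QR within the clause.
The sentence is scopally ambiguous between *an economist* > *every reviewer* and *every reviewer* > *an economist*.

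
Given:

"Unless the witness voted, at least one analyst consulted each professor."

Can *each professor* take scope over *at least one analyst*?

Yes

Neither queried DP is inside the adjunct, so the adjunct-island constraint does not apply.
No island intervenes, so both surface and inverse scope are derivable.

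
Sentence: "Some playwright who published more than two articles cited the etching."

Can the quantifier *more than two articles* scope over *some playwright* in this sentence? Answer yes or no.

No

The target quantifier *more than two articles* is part of the relative clause *who published more than two articles*.
Relative clauses are scope islands: a quantifier cannot QR out of a relative clause to take scope in the matrix clause.
The inverse ordering *more than two articles* > *some playwright* is therefore underivable.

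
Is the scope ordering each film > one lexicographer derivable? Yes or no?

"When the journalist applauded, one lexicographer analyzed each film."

*each film* is a matrix argument; the adjunct is an island but the target quantifier is outside it.
Ordinary QR to a clause-peripheral position gives the wide-scope LF for the lower DP.

Yes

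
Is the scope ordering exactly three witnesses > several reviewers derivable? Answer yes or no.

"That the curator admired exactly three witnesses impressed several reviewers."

The target quantifier *exactly three witnesses* is part of the sentential subject *that the curator admired exactly three witnesses*.
Sentential subjects are islands: a quantifier inside the subject clause cannot raise over the matrix predicate.
*exactly three witnesses* > *several reviewers* would require crossing that boundary, which is illicit.

No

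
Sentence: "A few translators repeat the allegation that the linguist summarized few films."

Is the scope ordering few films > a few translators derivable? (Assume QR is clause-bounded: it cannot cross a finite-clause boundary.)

No

The DP *few films* is contained in the complex NP *the allegation that the linguist summarized few films*.
The complex NP is opaque for QR — the quantifier is frozen inside the noun's complement.
The inverse ordering *few films* > *a few translators* is therefore underivable.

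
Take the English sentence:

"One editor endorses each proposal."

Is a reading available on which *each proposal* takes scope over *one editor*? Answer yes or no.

*one editor* and *each proposal* are co-arguments of the matrix verb, with nothing but a clause-internal boundary between them.
Ordinary QR to a clause-peripheral position gives the wide-scope LF for the lower DP.

Yes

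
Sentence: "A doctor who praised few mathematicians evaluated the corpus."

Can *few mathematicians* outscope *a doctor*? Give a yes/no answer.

The DP *few mathematicians* is contained in the relative clause *who praised few mathematicians*.
Relative clauses are scope islands: a quantifier cannot QR out of a relative clause to take scope in the matrix clause.
*few mathematicians* > *a doctor* would require crossing that boundary, which is illicit.

No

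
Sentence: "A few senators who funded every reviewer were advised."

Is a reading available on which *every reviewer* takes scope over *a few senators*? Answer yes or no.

No

Structurally, *every reviewer* is inside the relative clause *who funded every reviewer*.
Relative clauses are scope islands: a quantifier cannot QR out of a relative clause to take scope in the matrix clause.
Hence only narrow scope for *every reviewer* (under *a few senators*) survives.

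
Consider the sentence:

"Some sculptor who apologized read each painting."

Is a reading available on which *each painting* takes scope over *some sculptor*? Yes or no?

*each painting* is a matrix argument; only *some sculptor* is modified by the relative clause *who apologized*, so the RC island is irrelevant to the target quantifier.
Since no island is crossed, the inverse ordering is licensed alongside surface scope.

Yes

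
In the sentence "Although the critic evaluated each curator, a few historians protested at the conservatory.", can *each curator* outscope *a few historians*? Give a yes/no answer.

*each curator* is embedded in the adjunct clause *although the critic evaluated each curator*.
Adverbial clauses are not L-marked, so they are barriers for QR — the quantifier cannot escape the adjunct.
*each curator* is confined to the island and cannot take scope over *a few historians*.

No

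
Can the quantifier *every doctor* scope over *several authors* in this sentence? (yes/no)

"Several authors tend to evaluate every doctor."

Yes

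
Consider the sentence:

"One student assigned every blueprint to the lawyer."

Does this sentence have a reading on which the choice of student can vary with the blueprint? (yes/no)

The described interpretation is the *every blueprint* > *one student* scoping.
*one student* and *every blueprint* are co-arguments of the matrix verb, with nothing but a clause-internal boundary between them.
With no island boundary between them, the object can take inverse scope over the subject via ordinary QR within the clause.

Yes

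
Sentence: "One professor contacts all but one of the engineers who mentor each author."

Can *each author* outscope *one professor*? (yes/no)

No

The DP *each author* is contained in the relative clause *who mentor each author* modifying *all but one of the engineers*.
Relative clauses are scope islands: a quantifier cannot QR out of a relative clause to take scope in the matrix clause.
Hence only narrow scope for *each author* (under *one professor*) survives.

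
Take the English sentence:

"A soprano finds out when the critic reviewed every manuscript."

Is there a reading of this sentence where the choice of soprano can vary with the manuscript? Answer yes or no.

No

That reading corresponds to *every manuscript* > *a soprano*.
*every manuscript* sits inside the embedded question *when the critic reviewed every manuscript*.
QR across an interrogative CP boundary is ruled out as a wh-island violation.
Hence only narrow scope for *every manuscript* (under *a soprano*) survives.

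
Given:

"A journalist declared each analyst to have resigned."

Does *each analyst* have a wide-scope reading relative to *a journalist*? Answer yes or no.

*each analyst* is an ECM subject; ECM complements are not islands, and the embedded quantifier may take matrix scope.
Clause-internal QR can adjoin the lower DP above the subject, yielding the inverse reading.

Yes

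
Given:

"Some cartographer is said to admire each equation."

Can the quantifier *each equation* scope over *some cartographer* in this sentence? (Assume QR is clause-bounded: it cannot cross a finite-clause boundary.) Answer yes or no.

Yes

The matrix predicate is a raising verb, whose infinitival complement is not a scope island — *each equation* can QR into the matrix clause.
Nothing blocks QR of the lower DP to a position above the higher one, so inverse scope is available.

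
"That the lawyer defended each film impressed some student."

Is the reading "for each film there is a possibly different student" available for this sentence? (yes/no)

The paraphrase describes the scope ordering *each film* > *some student*.
Structurally, *each film* is inside the sentential subject *that the lawyer defended each film*.
Clausal subjects are scope islands; QR from inside the subject into the matrix is barred.
So *each film* cannot raise to a position above *some student*.

No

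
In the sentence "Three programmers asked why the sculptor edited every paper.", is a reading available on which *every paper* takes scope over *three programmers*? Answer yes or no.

No

The DP *every paper* is contained in the embedded question *why the sculptor edited every paper*.
Embedded questions are wh-islands: a quantifier inside an indirect question cannot QR into the matrix clause.
The inverse ordering *every paper* > *three programmers* is therefore underivable.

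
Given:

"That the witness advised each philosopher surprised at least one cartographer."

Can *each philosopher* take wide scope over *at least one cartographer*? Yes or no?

No

Structurally, *each philosopher* is inside the sentential subject *that the witness advised each philosopher*.
The subject-island constraint blocks QR out of a clausal subject.
*each philosopher* > *at least one cartographer* would require crossing that boundary, which is illicit.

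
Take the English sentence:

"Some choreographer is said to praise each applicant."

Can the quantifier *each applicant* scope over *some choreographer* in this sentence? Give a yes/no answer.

*each applicant* is the object of the infinitival complement of a raising predicate; raising infinitives are transparent for QR, so the two DPs are in effect clausemates.
Ordinary QR to a clause-peripheral position gives the wide-scope LF for the lower DP.

Yes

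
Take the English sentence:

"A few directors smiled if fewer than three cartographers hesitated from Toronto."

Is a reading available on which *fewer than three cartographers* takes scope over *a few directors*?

No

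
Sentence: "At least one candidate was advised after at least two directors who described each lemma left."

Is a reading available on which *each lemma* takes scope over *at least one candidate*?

No

The target quantifier *each lemma* is part of the relative clause *who described each lemma*, which is itself inside the adjunct *after at least two directors who described each lemma left*.
The quantifier would have to escape first the RC and then the adjunct — two independent island violations.
So *each lemma* cannot raise to a position above *at least one candidate*.
(Only the surface reading survives: one fixed candidate with respect to all the relevant lemmas.)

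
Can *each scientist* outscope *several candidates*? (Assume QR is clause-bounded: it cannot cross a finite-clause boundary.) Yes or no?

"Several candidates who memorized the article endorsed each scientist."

Yes

The relative clause *who memorized the article* modifies *several candidates*, but *each scientist* is not inside that relative clause — it is an argument of the matrix verb.
No island intervenes, so both surface and inverse scope are derivable.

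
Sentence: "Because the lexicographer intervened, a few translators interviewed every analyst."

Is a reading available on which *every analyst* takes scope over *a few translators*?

*every analyst* is a matrix argument; the adjunct is an island but the target quantifier is outside it.
Ordinary QR to a clause-peripheral position gives the wide-scope LF for the lower DP.

Yes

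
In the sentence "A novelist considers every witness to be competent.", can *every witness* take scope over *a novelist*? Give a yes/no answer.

Yes

ECM infinitives lack a CP barrier, so *every witness* can QR over the matrix subject *a novelist*.
With no island boundary between them, the object can take inverse scope over the subject via ordinary QR within the clause.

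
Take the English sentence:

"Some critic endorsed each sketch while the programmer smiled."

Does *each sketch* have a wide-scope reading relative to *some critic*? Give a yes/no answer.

Yes

The adjunct clause does not contain *each sketch*, which is the matrix object.
Clause-internal QR can adjoin the lower DP above the subject, yielding the inverse reading.
So *each sketch* > *some critic* is among the available readings.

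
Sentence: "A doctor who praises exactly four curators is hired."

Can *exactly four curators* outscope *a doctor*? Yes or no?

*exactly four curators* is embedded in the relative clause *who praises exactly four curators*.
QR out of a relative clause is ruled out by the relative-clause island constraint.
Hence only narrow scope for *exactly four curators* (under *a doctor*) survives.
(Only the surface reading survives: one fixed doctor with respect to all the relevant curators.)

No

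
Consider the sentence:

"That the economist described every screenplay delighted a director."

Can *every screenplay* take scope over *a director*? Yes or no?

The target quantifier *every screenplay* is part of the sentential subject *that the economist described every screenplay*.
Sentential subjects are islands: a quantifier inside the subject clause cannot raise over the matrix predicate.
*every screenplay* > *a director* would require crossing that boundary, which is illicit.

No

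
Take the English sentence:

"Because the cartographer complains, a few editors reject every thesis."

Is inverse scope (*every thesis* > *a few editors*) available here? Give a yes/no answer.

Neither queried DP is inside the adjunct, so the adjunct-island constraint does not apply.
No island intervenes, so both surface and inverse scope are derivable.
The sentence is scopally ambiguous between *a few editors* > *every thesis* and *every thesis* > *a few editors*.

Yes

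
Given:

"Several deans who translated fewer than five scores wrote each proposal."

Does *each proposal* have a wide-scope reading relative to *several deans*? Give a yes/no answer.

Yes

The relative clause *who translated fewer than five scores* modifies *several deans*, but *each proposal* is not inside that relative clause — it is an argument of the matrix verb.
No island intervenes, so both surface and inverse scope are derivable.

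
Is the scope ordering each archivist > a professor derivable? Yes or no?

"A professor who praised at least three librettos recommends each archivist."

Yes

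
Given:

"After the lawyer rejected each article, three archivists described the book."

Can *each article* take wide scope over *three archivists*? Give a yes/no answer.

No

*each article* occurs within the adjunct clause *after the lawyer rejected each article*.
Adjunct clauses are scope islands: a quantifier inside an adjunct cannot raise into the matrix clause.
*each article* > *three archivists* would require crossing that boundary, which is illicit.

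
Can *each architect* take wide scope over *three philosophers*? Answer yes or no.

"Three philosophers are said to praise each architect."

Yes

The matrix predicate is a raising verb, whose infinitival complement is not a scope island — *each architect* can QR into the matrix clause.
Since no island is crossed, the inverse ordering is licensed alongside surface scope.
So *each architect* > *three philosophers* is among the available readings.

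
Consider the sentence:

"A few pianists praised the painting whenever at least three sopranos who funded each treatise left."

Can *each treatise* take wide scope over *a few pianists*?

No

Structurally, *each treatise* is inside the relative clause *who funded each treatise*, which is itself inside the adjunct *whenever at least three sopranos who funded each treatise left*.
Even if one barrier were somehow void, the other would still block QR.
Hence only narrow scope for *each treatise* (under *a few pianists*) survives.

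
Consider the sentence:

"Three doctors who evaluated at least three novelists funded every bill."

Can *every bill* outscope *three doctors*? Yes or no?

Yes

*every bill* is a matrix argument; only *three doctors* is modified by the relative clause *who evaluated at least three novelists*, so the RC island is irrelevant to the target quantifier.
QR within a single clause is free, so the lower quantifier may take scope over the higher one.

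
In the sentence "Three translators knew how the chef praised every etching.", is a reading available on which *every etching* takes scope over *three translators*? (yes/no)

No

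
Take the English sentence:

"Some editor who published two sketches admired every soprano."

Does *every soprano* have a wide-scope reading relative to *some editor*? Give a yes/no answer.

Yes

*every soprano* sits in the matrix clause, not in the relative clause on *some editor*.
Ordinary QR to a clause-peripheral position gives the wide-scope LF for the lower DP.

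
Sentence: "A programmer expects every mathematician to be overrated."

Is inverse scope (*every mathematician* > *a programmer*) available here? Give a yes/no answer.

Yes

This is an ECM construction: *every mathematician* is the infinitival subject, Case-marked by the matrix verb, and the infinitive is transparent for QR.
Nothing blocks QR of the lower DP to a position above the higher one, so inverse scope is available.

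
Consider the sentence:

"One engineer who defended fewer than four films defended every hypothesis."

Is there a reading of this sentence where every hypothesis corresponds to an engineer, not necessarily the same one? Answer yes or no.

The described interpretation is the *every hypothesis* > *one engineer* scoping.
Although the sentence contains a relative clause (*who defended fewer than four films*), *every hypothesis* is outside it, in the matrix VP.
Clause-internal QR can adjoin the lower DP above the subject, yielding the inverse reading.
The sentence is scopally ambiguous between *one engineer* > *every hypothesis* and *every hypothesis* > *one engineer*.

Yes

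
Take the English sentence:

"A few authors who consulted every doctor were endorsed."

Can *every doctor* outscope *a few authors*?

The DP *every doctor* is contained in the relative clause *who consulted every doctor*.
QR out of a relative clause is ruled out by the relative-clause island constraint.
Hence only narrow scope for *every doctor* (under *a few authors*) survives.

No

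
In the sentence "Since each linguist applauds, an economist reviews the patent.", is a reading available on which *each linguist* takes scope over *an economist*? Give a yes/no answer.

*each linguist* occurs within the adjunct clause *since each linguist applauds*.
Scope out of an adjunct clause is unavailable: QR respects the adjunct-island constraint.
There is no licit LF on which *each linguist* c-commands *an economist*.

No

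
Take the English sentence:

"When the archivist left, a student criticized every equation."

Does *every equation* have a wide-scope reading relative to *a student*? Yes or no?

Yes

*every equation* is a matrix argument; the adjunct is an island but the target quantifier is outside it.
Clause-internal QR can adjoin the lower DP above the subject, yielding the inverse reading.
The sentence is scopally ambiguous between *a student* > *every equation* and *every equation* > *a student*.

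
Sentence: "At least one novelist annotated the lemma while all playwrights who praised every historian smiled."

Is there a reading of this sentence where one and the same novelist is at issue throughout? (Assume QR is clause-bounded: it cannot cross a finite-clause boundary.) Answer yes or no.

That reading corresponds to *at least one novelist* > *every historian*.
Nothing needs to raise for *at least one novelist* > *every historian*, so no island constraint is at stake.

Yes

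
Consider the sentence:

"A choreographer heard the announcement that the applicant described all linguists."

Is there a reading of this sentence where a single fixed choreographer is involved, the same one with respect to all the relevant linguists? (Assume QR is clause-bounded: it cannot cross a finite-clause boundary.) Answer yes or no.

That reading corresponds to *a choreographer* > *all linguists*.
That is the surface-scope ordering, which is always one of the available readings — island constraints only ever restrict inverse scope.

Yes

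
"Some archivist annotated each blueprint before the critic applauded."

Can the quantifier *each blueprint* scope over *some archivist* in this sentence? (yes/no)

Yes

Although there is an adjunct clause, *each blueprint* is in the main clause, not inside the adjunct.
Clause-internal QR can adjoin the lower DP above the subject, yielding the inverse reading.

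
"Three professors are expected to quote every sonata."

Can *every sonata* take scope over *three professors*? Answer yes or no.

*every sonata* is inside a raising infinitive, which is transparent to QR (no CP barrier), so it behaves as a matrix argument.
Nothing blocks QR of the lower DP to a position above the higher one, so inverse scope is available.

Yes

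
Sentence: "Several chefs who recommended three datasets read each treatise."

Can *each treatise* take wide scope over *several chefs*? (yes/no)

Although the sentence contains a relative clause (*who recommended three datasets*), *each treatise* is outside it, in the matrix VP.
No island intervenes, so both surface and inverse scope are derivable.
The sentence is scopally ambiguous between *several chefs* > *each treatise* and *each treatise* > *several chefs*.

Yes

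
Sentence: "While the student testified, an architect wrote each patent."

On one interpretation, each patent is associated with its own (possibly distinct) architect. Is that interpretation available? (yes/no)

The paraphrase describes the scope ordering *each patent* > *an architect*.
The adjunct clause does not contain *each patent*, which is the matrix object.
QR within a single clause is free, so the lower quantifier may take scope over the higher one.

Yes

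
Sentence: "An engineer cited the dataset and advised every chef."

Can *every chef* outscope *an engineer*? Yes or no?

The DP *every chef* is contained in one conjunct of the coordinate structure (*advised every chef*).
The Coordinate Structure Constraint blocks movement (including QR) out of a single conjunct.
So the wide-scope reading for *every chef* is blocked.
(Only the surface reading survives: one fixed engineer with respect to all the relevant chefs.)

No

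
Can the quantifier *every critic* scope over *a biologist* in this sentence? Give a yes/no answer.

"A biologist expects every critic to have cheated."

ECM infinitives lack a CP barrier, so *every critic* can QR over the matrix subject *a biologist*.
Since no island is crossed, the inverse ordering is licensed alongside surface scope.

Yes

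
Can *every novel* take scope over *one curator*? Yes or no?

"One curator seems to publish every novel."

*every novel* is inside a raising infinitive, which is transparent to QR (no CP barrier), so it behaves as a matrix argument.
No island intervenes, so both surface and inverse scope are derivable.

Yes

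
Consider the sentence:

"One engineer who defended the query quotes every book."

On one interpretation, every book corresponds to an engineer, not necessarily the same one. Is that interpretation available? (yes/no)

This is the *every book* > *one engineer* reading.
The relative clause *who defended the query* modifies *one engineer*, but *every book* is not inside that relative clause — it is an argument of the matrix verb.
Nothing blocks QR of the lower DP to a position above the higher one, so inverse scope is available.

Yes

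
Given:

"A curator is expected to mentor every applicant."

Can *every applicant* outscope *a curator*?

Raising constructions are monoclausal for scope purposes; *every applicant* is not separated from *a curator* by any island.
QR within a single clause is free, so the lower quantifier may take scope over the higher one.

Yes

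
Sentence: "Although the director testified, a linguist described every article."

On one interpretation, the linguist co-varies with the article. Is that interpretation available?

Yes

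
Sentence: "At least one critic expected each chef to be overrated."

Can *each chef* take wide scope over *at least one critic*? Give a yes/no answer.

Yes

ECM infinitives lack a CP barrier, so *each chef* can QR over the matrix subject *at least one critic*.
QR within a single clause is free, so the lower quantifier may take scope over the higher one.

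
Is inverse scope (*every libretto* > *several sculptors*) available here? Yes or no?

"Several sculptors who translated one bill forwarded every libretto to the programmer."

*every libretto* sits in the matrix clause, not in the relative clause on *several sculptors*.
QR within a single clause is free, so the lower quantifier may take scope over the higher one.

Yes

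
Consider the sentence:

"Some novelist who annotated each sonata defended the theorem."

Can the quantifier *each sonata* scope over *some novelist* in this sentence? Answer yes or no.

No

*each sonata* occurs within the relative clause *who annotated each sonata*.
A relative clause is a scope island — quantifier raising cannot cross its boundary.
So *each sonata* cannot raise to a position above *some novelist*.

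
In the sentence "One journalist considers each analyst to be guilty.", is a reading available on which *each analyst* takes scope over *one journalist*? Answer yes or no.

This is an ECM construction: *each analyst* is the infinitival subject, Case-marked by the matrix verb, and the infinitive is transparent for QR.
Clause-internal QR can adjoin the lower DP above the subject, yielding the inverse reading.

Yes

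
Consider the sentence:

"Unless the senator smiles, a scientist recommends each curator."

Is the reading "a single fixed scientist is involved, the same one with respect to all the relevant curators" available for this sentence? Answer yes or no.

Yes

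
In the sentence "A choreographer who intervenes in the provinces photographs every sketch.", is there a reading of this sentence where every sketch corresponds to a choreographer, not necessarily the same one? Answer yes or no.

That reading corresponds to *every sketch* > *a choreographer*.
Although the sentence contains a relative clause (*who intervenes in the provinces*), *every sketch* is outside it, in the matrix VP.
Clause-internal QR can adjoin the lower DP above the subject, yielding the inverse reading.

Yes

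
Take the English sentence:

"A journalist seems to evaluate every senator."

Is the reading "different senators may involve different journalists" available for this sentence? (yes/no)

That reading corresponds to *every senator* > *a journalist*.
Infinitival complements of raising predicates do not block QR; *every senator* and *a journalist* are effectively clausemates.
Ordinary QR to a clause-peripheral position gives the wide-scope LF for the lower DP.
The sentence is scopally ambiguous between *a journalist* > *every senator* and *every senator* > *a journalist*.

Yes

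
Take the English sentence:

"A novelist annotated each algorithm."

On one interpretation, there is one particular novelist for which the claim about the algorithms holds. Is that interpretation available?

Yes

That reading corresponds to *a novelist* > *each algorithm*.
Surface scope (*a novelist* > *each algorithm*) is always derivable; islands only block QR, not in-situ interpretation.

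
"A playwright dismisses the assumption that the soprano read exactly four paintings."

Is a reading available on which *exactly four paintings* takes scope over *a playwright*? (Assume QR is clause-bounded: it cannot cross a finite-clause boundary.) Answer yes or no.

*exactly four paintings* occurs within the complex NP *the assumption that the soprano read exactly four paintings*.
Since the clause is the complement of a nominal head, the CNPC blocks scope extraction.
There is no licit LF on which *exactly four paintings* c-commands *a playwright*.

No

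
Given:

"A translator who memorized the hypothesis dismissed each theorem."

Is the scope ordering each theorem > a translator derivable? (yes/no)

The RC *who memorized the hypothesis* is an island, but *each theorem* is not inside it — it is the matrix object, a clausemate of *a translator*.
With no island boundary between them, the object can take inverse scope over the subject via ordinary QR within the clause.

Yes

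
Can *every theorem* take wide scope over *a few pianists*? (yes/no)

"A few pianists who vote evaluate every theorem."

Yes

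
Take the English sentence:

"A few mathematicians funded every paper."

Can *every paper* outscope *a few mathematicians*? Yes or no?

Yes

*every paper* and *a few mathematicians* are in the same minimal clause.
Since no island is crossed, the inverse ordering is licensed alongside surface scope.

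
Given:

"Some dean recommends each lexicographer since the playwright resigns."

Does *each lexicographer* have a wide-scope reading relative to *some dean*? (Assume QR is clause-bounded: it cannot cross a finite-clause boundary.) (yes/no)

Yes

The adjunct island is irrelevant here — *each lexicographer* and *some dean* are both in the matrix clause.
Nothing blocks QR of the lower DP to a position above the higher one, so inverse scope is available.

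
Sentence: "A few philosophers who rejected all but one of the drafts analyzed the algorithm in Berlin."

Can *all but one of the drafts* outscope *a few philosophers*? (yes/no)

No

The DP *all but one of the drafts* is contained in the relative clause *who rejected all but one of the drafts*.
Quantifiers inside a relative clause are trapped there; the RC boundary blocks QR.
So *all but one of the drafts* cannot raise to a position above *a few philosophers*.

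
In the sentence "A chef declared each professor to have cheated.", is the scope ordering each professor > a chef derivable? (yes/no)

Yes

The ECM infinitive is scope-transparent — *each professor* is free to raise above *a chef*.
Clause-internal QR can adjoin the lower DP above the subject, yielding the inverse reading.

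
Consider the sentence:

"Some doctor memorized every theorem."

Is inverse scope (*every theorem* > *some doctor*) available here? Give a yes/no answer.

*every theorem* is the matrix object and *some doctor* the matrix subject; the two are clausemates.
Ordinary QR to a clause-peripheral position gives the wide-scope LF for the lower DP.
The sentence is scopally ambiguous between *some doctor* > *every theorem* and *every theorem* > *some doctor*.

Yes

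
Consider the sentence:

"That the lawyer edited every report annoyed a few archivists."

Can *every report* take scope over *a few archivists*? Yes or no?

No

*every report* occurs within the sentential subject *that the lawyer edited every report*.
Sentential subjects are islands: a quantifier inside the subject clause cannot raise over the matrix predicate.
The ordering *every report* > *a few archivists* is therefore underivable.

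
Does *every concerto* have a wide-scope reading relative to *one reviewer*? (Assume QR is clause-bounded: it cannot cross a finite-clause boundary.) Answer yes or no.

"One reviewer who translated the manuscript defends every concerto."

Yes

*every concerto* is a matrix argument; only *one reviewer* is modified by the relative clause *who translated the manuscript*, so the RC island is irrelevant to the target quantifier.
Ordinary QR to a clause-peripheral position gives the wide-scope LF for the lower DP.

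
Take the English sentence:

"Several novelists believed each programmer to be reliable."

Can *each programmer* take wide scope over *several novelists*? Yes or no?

*each programmer* is the subject of an ECM infinitive — the infinitival complement of an ECM verb is not a scope island, so *each programmer* can raise into the matrix clause.
Since no island is crossed, the inverse ordering is licensed alongside surface scope.
Both orderings are possible: *several novelists* > *each programmer* and *each programmer* > *several novelists*.

Yes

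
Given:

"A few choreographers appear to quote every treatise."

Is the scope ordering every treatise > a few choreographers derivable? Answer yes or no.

Yes

Infinitival complements of raising predicates do not block QR; *every treatise* and *a few choreographers* are effectively clausemates.
Nothing blocks QR of the lower DP to a position above the higher one, so inverse scope is available.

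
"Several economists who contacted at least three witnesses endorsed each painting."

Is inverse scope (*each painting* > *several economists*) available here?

Yes

*each painting* sits in the matrix clause, not in the relative clause on *several economists*.
Clause-internal QR can adjoin the lower DP above the subject, yielding the inverse reading.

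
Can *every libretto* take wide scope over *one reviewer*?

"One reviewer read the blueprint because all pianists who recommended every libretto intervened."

*every libretto* sits inside the relative clause *who recommended every libretto*, which is itself inside the adjunct *because all pianists who recommended every libretto intervened*.
The quantifier would have to escape first the RC and then the adjunct — two independent island violations.
*every libretto* is confined to the island and cannot take scope over *one reviewer*.
(Only the surface reading survives: one fixed reviewer with respect to all the relevant librettos.)

No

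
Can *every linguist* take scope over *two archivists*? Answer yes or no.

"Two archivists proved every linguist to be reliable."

Yes

This is an ECM construction: *every linguist* is the infinitival subject, Case-marked by the matrix verb, and the infinitive is transparent for QR.
QR within a single clause is free, so the lower quantifier may take scope over the higher one.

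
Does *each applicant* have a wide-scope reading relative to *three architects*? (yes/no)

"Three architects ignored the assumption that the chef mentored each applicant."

No

*each applicant* is embedded in the complex NP *the assumption that the chef mentored each applicant*.
Noun-complement clauses are scope islands (the Complex NP Constraint): a quantifier inside one cannot scope into the matrix.
So the wide-scope reading for *each applicant* is blocked.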